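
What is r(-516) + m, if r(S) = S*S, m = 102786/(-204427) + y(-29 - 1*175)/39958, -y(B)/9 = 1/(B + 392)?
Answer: 408882412393974861/1535676884408 ≈ 2.6626e+5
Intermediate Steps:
y(B) = -9/(392 + B) (y(B) = -9/(B + 392) = -9/(392 + B))
m = -772140961587/1535676884408 (m = 102786/(-204427) - 9/(392 + (-29 - 1*175))/39958 = 102786*(-1/204427) - 9/(392 + (-29 - 175))*(1/39958) = -102786/204427 - 9/(392 - 204)*(1/39958) = -102786/204427 - 9/188*(1/39958) = -102786/204427 - 9*1/188*(1/39958) = -102786/204427 - 9/188*1/39958 = -102786/204427 - 9/7512104 = -772140961587/1535676884408 ≈ -0.50280)
r(S) = S²
r(-516) + m = (-516)² - 772140961587/1535676884408 = 266256 - 772140961587/1535676884408 = 408882412393974861/1535676884408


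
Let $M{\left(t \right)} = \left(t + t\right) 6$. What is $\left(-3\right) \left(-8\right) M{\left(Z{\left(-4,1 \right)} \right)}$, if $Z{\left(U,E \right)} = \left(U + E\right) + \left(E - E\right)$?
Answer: $-864$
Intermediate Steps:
$Z{\left(U,E \right)} = E + U$ ($Z{\left(U,E \right)} = \left(E + U\right) + 0 = E + U$)
$M{\left(t \right)} = 12 t$ ($M{\left(t \right)} = 2 t 6 = 12 t$)
$\left(-3\right) \left(-8\right) M{\left(Z{\left(-4,1 \right)} \right)} = \left(-3\right) \left(-8\right) 12 \left(1 - 4\right) = 24 \cdot 12 \left(-3\right) = 24 \left(-36\right) = -864$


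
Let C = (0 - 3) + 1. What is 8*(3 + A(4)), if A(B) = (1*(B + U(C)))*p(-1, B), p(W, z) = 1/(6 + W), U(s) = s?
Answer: 136/5 ≈ 27.200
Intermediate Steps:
C = -2 (C = -3 + 1 = -2)
A(B) = -2/5 + B/5 (A(B) = (1*(B - 2))/(6 - 1) = (1*(-2 + B))/5 = (-2 + B)*(1/5) = -2/5 + B/5)
8*(3 + A(4)) = 8*(3 + (-2/5 + (1/5)*4)) = 8*(3 + (-2/5 + 4/5)) = 8*(3 + 2/5) = 8*(17/5) = 136/5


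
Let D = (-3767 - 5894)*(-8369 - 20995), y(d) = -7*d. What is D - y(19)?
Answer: 283685737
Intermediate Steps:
D = 283685604 (D = -9661*(-29364) = 283685604)
D - y(19) = 283685604 - (-7)*19 = 283685604 - 1*(-133) = 283685604 + 133 = 283685737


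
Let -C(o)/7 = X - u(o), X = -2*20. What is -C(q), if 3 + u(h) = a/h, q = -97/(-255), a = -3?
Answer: -19768/97 ≈ -203.79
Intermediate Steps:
q = 97/255 (q = -97*(-1/255) = 97/255 ≈ 0.38039)
X = -40
u(h) = -3 - 3/h
C(o) = 259 - 21/o (C(o) = -7*(-40 - (-3 - 3/o)) = -7*(-40 + (3 + 3/o)) = -7*(-37 + 3/o) = 259 - 21/o)
-C(q) = -(259 - 21/97/255) = -(259 - 21*255/97) = -(259 - 5355/97) = -1*19768/97 = -19768/97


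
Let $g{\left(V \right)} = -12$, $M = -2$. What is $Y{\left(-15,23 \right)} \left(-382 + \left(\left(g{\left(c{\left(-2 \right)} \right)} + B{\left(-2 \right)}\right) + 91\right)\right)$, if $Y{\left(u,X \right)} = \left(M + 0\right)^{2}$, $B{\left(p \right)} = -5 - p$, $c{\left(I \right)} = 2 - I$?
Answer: $-1224$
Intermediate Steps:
$Y{\left(u,X \right)} = 4$ ($Y{\left(u,X \right)} = \left(-2 + 0\right)^{2} = \left(-2\right)^{2} = 4$)
$Y{\left(-15,23 \right)} \left(-382 + \left(\left(g{\left(c{\left(-2 \right)} \right)} + B{\left(-2 \right)}\right) + 91\right)\right) = 4 \left(-382 + \left(\left(-12 - 3\right) + 91\right)\right) = 4 \left(-382 + \left(-15 + 91\right)\right) = 4 \left(-382 + 76\right) = 4 \left(-306\right) = -1224$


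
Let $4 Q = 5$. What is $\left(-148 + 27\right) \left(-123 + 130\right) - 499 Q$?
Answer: $- \frac{5883}{4} \approx -1470.8$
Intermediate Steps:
$Q = \frac{5}{4}$ ($Q = \frac{1}{4} \cdot 5 = \frac{5}{4} \approx 1.25$)
$\left(-148 + 27\right) \left(-123 + 130\right) - 499 Q = \left(-148 + 27\right) \left(-123 + 130\right) - \frac{2495}{4} = \left(-121\right) 7 - \frac{2495}{4} = -847 - \frac{2495}{4} = - \frac{5883}{4}$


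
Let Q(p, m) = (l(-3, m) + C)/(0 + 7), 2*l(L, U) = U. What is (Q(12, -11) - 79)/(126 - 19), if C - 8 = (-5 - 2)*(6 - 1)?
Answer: -1171/1498 ≈ -0.78171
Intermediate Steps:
l(L, U) = U/2
C = -27 (C = 8 + (-5 - 2)*(6 - 1) = 8 - 7*5 = 8 - 35 = -27)
Q(p, m) = -27/7 + m/14 (Q(p, m) = (m/2 - 27)/(0 + 7) = (-27 + m/2)/7 = (-27 + m/2)*(1/7) = -27/7 + m/14)
(Q(12, -11) - 79)/(126 - 19) = ((-27/7 + (1/14)*(-11)) - 79)/(126 - 19) = ((-27/7 - 11/14) - 79)/107 = (-65/14 - 79)/107 = (1/107)*(-1171/14) = -1171/1498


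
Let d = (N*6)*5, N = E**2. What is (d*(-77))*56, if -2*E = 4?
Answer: -517440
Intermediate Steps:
E = -2 (E = -1/2*4 = -2)
N = 4 (N = (-2)**2 = 4)
d = 120 (d = (4*6)*5 = 24*5 = 120)
(d*(-77))*56 = (120*(-77))*56 = -9240*56 = -517440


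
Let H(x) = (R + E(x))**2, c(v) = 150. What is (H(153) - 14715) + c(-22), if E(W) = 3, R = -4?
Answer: -14564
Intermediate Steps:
H(x) = 1 (H(x) = (-4 + 3)**2 = (-1)**2 = 1)
(H(153) - 14715) + c(-22) = (1 - 14715) + 150 = -14714 + 150 = -14564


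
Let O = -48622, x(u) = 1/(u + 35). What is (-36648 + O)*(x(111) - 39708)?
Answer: 247170742045/73 ≈ 3.3859e+9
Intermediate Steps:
x(u) = 1/(35 + u)
(-36648 + O)*(x(111) - 39708) = (-36648 - 48622)*(1/(35 + 111) - 39708) = -85270*(1/146 - 39708) = -85270*(-5797367/146) = 247170742045/73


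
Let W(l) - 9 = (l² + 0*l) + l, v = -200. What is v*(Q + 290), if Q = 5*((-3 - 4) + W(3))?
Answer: -72000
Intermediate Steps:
W(l) = 9 + l + l² (W(l) = 9 + ((l² + 0*l) + l) = 9 + ((l² + 0) + l) = 9 + (l² + l) = 9 + (l + l²) = 9 + l + l²)
Q = 70 (Q = 5*((-3 - 4) + (9 + 3 + 3²)) = 5*(-7 + (9 + 3 + 9)) = 5*(-7 + 21) = 5*14 = 70)
v*(Q + 290) = -200*(70 + 290) = -200*360 = -72000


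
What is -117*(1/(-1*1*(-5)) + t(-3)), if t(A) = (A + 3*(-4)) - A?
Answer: 6903/5 ≈ 1380.6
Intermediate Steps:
t(A) = -12 (t(A) = (A - 12) - A = (-12 + A) - A = -12)
-117*(1/(-1*1*(-5)) + t(-3)) = -117*(1/(-1*1*(-5)) - 12) = -117*(1/(-1*(-5)) - 12) = -117*(1/5 - 12) = -117*(⅕ - 12) = -117*(-59/5) = 6903/5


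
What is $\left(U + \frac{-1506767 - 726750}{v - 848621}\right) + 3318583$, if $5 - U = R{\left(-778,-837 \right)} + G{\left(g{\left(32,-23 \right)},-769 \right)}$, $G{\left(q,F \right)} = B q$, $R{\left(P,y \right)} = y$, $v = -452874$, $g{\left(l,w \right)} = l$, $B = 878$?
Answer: $\frac{329511574644}{100115} \approx 3.2913 \cdot 10^{6}$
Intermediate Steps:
$G{\left(q,F \right)} = 878 q$
$U = -27254$ ($U = 5 - \left(-837 + 878 \cdot 32\right) = 5 - \left(-837 + 28096\right) = 5 - 27259 = -27254$)
$\left(U + \frac{-1506767 - 726750}{v - 848621}\right) + 3318583 = \left(-27254 + \frac{-1506767 - 726750}{-452874 - 848621}\right) + 3318583 = \left(-27254 - \frac{2233517}{-1301495}\right) + 3318583 = \left(-27254 - - \frac{171809}{100115}\right) + 3318583 = \left(-27254 + \frac{171809}{100115}\right) + 3318583 = - \frac{2728362401}{100115} + 3318583 = \frac{329511574644}{100115}$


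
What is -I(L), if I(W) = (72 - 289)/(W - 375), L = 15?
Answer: -217/360 ≈ -0.60278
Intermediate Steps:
I(W) = -217/(-375 + W)
-I(L) = -(-217)/(-375 + 15) = -(-217)/(-360) = -(-217)*(-1)/360 = -1*217/360 = -217/360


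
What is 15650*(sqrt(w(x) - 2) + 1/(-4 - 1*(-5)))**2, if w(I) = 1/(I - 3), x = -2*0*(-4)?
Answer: -62600/3 + 31300*I*sqrt(21)/3 ≈ -20867.0 + 47812.0*I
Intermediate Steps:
x = 0 (x = 0*(-4) = 0)
w(I) = 1/(-3 + I)
15650*(sqrt(w(x) - 2) + 1/(-4 - 1*(-5)))**2 = 15650*(sqrt(1/(-3 + 0) - 2) + 1/(-4 - 1*(-5)))**2 = 15650*(sqrt(1/(-3) - 2) + 1/(-4 + 5))**2 = 15650*(sqrt(-1/3 - 2) + 1/1)**2 = 15650*(sqrt(-7/3) + 1)**2 = 15650*(I*sqrt(21)/3 + 1)**2 = 15650*(1 + I*sqrt(21)/3)**2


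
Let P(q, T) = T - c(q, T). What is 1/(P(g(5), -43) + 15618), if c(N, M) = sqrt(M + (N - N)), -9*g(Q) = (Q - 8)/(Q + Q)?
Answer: 15575/242580668 + I*sqrt(43)/242580668 ≈ 6.4205e-5 + 2.7032e-8*I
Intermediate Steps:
g(Q) = -(-8 + Q)/(18*Q) (g(Q) = -(Q - 8)/(9*(Q + Q)) = -(-8 + Q)/(9*(2*Q)) = -(-8 + Q)*1/(2*Q)/9 = -(-8 + Q)/(18*Q))
c(N, M) = sqrt(M) (c(N, M) = sqrt(M + 0) = sqrt(M))
P(q, T) = T - sqrt(T)
1/(P(g(5), -43) + 15618) = 1/((-43 - sqrt(-43)) + 15618) = 1/((-43 - I*sqrt(43)) + 15618) = 1/(15575 - I*sqrt(43))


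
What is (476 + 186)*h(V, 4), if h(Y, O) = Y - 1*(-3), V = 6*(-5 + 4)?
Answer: -1986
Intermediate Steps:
V = -6 (V = 6*(-1) = -6)
h(Y, O) = 3 + Y (h(Y, O) = Y + 3 = 3 + Y)
(476 + 186)*h(V, 4) = (476 + 186)*(3 - 6) = 662*(-3) = -1986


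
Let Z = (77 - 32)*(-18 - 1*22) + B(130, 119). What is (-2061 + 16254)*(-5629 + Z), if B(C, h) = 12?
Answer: -105269481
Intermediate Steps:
Z = -1788 (Z = (77 - 32)*(-18 - 1*22) + 12 = 45*(-18 - 22) + 12 = 45*(-40) + 12 = -1800 + 12 = -1788)
(-2061 + 16254)*(-5629 + Z) = (-2061 + 16254)*(-5629 - 1788) = 14193*(-7417) = -105269481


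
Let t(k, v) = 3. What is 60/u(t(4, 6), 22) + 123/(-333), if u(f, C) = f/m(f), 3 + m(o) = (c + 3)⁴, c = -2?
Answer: -4481/111 ≈ -40.369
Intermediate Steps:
m(o) = -2 (m(o) = -3 + (-2 + 3)⁴ = -3 + 1⁴ = -3 + 1 = -2)
u(f, C) = -f/2 (u(f, C) = f/(-2) = f*(-½) = -f/2)
60/u(t(4, 6), 22) + 123/(-333) = 60/((-½*3)) + 123/(-333) = 60/(-3/2) + 123*(-1/333) = 60*(-⅔) - 41/111 = -40 - 41/111 = -4481/111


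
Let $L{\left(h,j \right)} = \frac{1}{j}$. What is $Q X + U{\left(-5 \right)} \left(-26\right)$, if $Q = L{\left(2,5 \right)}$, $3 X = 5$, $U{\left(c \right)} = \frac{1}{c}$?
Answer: $\frac{83}{15} \approx 5.5333$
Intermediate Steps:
$X = \frac{5}{3}$ ($X = \frac{1}{3} \cdot 5 = \frac{5}{3} \approx 1.6667$)
$Q = \frac{1}{5} \approx 0.2$
$Q X + U{\left(-5 \right)} \left(-26\right) = \frac{1}{5} \cdot \frac{5}{3} + \frac{1}{-5} \left(-26\right) = \frac{1}{3} - - \frac{26}{5} = \frac{1}{3} + \frac{26}{5} = \frac{83}{15}$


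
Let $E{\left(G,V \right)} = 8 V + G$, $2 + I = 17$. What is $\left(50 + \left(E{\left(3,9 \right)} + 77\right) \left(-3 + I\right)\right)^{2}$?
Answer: $3511876$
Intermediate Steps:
$I = 15$ ($I = -2 + 17 = 15$)
$E{\left(G,V \right)} = G + 8 V$
$\left(50 + \left(E{\left(3,9 \right)} + 77\right) \left(-3 + I\right)\right)^{2} = \left(50 + \left(\left(3 + 8 \cdot 9\right) + 77\right) \left(-3 + 15\right)\right)^{2} = \left(50 + \left(\left(3 + 72\right) + 77\right) 12\right)^{2} = \left(50 + \left(75 + 77\right) 12\right)^{2} = \left(50 + 152 \cdot 12\right)^{2} = \left(50 + 1824\right)^{2} = 1874^{2} = 3511876$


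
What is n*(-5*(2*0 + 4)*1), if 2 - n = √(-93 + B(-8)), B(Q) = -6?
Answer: -40 + 60*I*√11 ≈ -40.0 + 199.0*I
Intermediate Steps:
n = 2 - 3*I*√11 (n = 2 - √(-93 - 6) = 2 - √(-99) = 2 - 3*I*√11 ≈ 2.0 - 9.9499*I)
n*(-5*(2*0 + 4)*1) = (2 - 3*I*√11)*(-5*(2*0 + 4)*1) = (2 - 3*I*√11)*(-5*(0 + 4)*1) = (2 - 3*I*√11)*(-5*4*1) = (2 - 3*I*√11)*(-20*1) = (2 - 3*I*√11)*(-20) = -40 + 60*I*√11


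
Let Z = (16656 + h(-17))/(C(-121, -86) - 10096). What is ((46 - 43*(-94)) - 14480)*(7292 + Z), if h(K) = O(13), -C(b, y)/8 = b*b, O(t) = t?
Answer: -401694419987/5301 ≈ -7.5777e+7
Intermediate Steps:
C(b, y) = -8*b² (C(b, y) = -8*b*b = -8*b²)
h(K) = 13
Z = -16669/127224 (Z = (16656 + 13)/(-8*(-121)² - 10096) = 16669/(-8*14641 - 10096) = 16669/(-117128 - 10096) = 16669/(-127224) = 16669*(-1/127224) = -16669/127224 ≈ -0.13102)
((46 - 43*(-94)) - 14480)*(7292 + Z) = ((46 - 43*(-94)) - 14480)*(7292 - 16669/127224) = ((46 + 4042) - 14480)*(927700739/127224) = (4088 - 14480)*(927700739/127224) = -10392*927700739/127224 = -401694419987/5301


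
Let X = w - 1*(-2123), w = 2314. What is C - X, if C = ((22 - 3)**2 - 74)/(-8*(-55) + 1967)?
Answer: -10679572/2407 ≈ -4436.9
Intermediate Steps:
X = 4437 (X = 2314 - 1*(-2123) = 2314 + 2123 = 4437)
C = 287/2407 (C = (19**2 - 74)/(440 + 1967) = (361 - 74)/2407 = 287*(1/2407) = 287/2407 ≈ 0.11924)
C - X = 287/2407 - 1*4437 = 287/2407 - 4437 = -10679572/2407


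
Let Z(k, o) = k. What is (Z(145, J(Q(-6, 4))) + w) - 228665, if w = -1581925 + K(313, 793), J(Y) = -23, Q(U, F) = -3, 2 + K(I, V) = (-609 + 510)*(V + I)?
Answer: -1919941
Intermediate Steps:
K(I, V) = -2 - 99*I - 99*V (K(I, V) = -2 + (-609 + 510)*(V + I) = -2 - 99*(I + V) = -2 + (-99*I - 99*V) = -2 - 99*I - 99*V)
w = -1691421 (w = -1581925 + (-2 - 99*313 - 99*793) = -1581925 + (-2 - 30987 - 78507) = -1581925 - 109496 = -1691421)
(Z(145, J(Q(-6, 4))) + w) - 228665 = (145 - 1691421) - 228665 = -1691276 - 228665 = -1919941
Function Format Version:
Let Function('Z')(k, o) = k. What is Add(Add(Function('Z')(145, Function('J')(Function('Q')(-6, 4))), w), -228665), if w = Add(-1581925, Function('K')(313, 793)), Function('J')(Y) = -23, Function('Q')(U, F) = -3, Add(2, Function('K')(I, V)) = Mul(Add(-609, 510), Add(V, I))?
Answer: -1919941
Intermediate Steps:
Function('K')(I, V) = Add(-2, Mul(-99, I), Mul(-99, V)) (Function('K')(I, V) = Add(-2, Mul(Add(-609, 510), Add(V, I))) = Add(-2, Mul(-99, Add(I, V))) = Add(-2, Add(Mul(-99, I), Mul(-99, V))) = Add(-2, Mul(-99, I), Mul(-99, V)))
w = -1691421 (w = Add(-1581925, Add(-2, Mul(-99, 313), Mul(-99, 793))) = Add(-1581925, Add(-2, -30987, -78507)) = Add(-1581925, -109496) = -1691421)
Add(Add(Function('Z')(145, Function('J')(Function('Q')(-6, 4))), w), -228665) = Add(Add(145, -1691421), -228665) = Add(-1691276, -228665) = -1919941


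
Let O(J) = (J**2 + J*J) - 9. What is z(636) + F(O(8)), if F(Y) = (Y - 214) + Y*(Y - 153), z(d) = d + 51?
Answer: -3454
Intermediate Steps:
z(d) = 51 + d
O(J) = -9 + 2*J**2 (O(J) = (J**2 + J**2) - 9 = 2*J**2 - 9 = -9 + 2*J**2)
F(Y) = -214 + Y + Y*(-153 + Y) (F(Y) = (-214 + Y) + Y*(-153 + Y) = -214 + Y + Y*(-153 + Y))
z(636) + F(O(8)) = (51 + 636) + (-214 + (-9 + 2*8**2)**2 - 152*(-9 + 2*8**2)) = 687 + (-214 + (-9 + 2*64)**2 - 152*(-9 + 2*64)) = 687 + (-214 + (-9 + 128)**2 - 152*(-9 + 128)) = 687 + (-214 + 119**2 - 152*119) = 687 + (-214 + 14161 - 18088) = 687 - 4141 = -3454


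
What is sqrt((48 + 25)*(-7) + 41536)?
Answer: 5*sqrt(1641) ≈ 202.55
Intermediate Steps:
sqrt((48 + 25)*(-7) + 41536) = sqrt(73*(-7) + 41536) = sqrt(-511 + 41536) = sqrt(41025) = 5*sqrt(1641)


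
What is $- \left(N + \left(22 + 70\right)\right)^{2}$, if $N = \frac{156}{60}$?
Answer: $- \frac{223729}{25} \approx -8949.2$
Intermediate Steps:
$N = \frac{13}{5}$ ($N = 156 \cdot \frac{1}{60} = \frac{13}{5} \approx 2.6$)
$- \left(N + \left(22 + 70\right)\right)^{2} = - \left(\frac{13}{5} + \left(22 + 70\right)\right)^{2} = - \left(\frac{13}{5} + 92\right)^{2} = - \left(\frac{473}{5}\right)^{2} = \left(-1\right) \frac{223729}{25} = - \frac{223729}{25}$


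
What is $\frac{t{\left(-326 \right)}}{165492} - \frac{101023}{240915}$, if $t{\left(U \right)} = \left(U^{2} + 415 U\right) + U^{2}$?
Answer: $\frac{105282023}{2214972510} \approx 0.047532$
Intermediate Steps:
$t{\left(U \right)} = 2 U^{2} + 415 U$
$\frac{t{\left(-326 \right)}}{165492} - \frac{101023}{240915} = \frac{\left(-326\right) \left(415 + 2 \left(-326\right)\right)}{165492} - \frac{101023}{240915} = - 326 \left(415 - 652\right) \frac{1}{165492} - \frac{101023}{240915} = \left(-326\right) \left(-237\right) \frac{1}{165492} - \frac{101023}{240915} = 77262 \cdot \frac{1}{165492} - \frac{101023}{240915} = \frac{12877}{27582} - \frac{101023}{240915} = \frac{105282023}{2214972510}$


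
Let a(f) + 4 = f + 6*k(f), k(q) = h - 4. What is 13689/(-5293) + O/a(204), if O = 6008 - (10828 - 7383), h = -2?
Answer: 11320963/868052 ≈ 13.042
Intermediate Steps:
k(q) = -6 (k(q) = -2 - 4 = -6)
a(f) = -40 + f (a(f) = -4 + (f + 6*(-6)) = -4 + (f - 36) = -4 + (-36 + f) = -40 + f)
O = 2563 (O = 6008 - 1*3445 = 6008 - 3445 = 2563)
13689/(-5293) + O/a(204) = 13689/(-5293) + 2563/(-40 + 204) = 13689*(-1/5293) + 2563/164 = -13689/5293 + 2563*(1/164) = -13689/5293 + 2563/164 = 11320963/868052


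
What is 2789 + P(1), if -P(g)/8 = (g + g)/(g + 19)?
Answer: 13941/5 ≈ 2788.2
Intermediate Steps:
P(g) = -16*g/(19 + g) (P(g) = -8*(g + g)/(g + 19) = -8*2*g/(19 + g) = -16*g/(19 + g))
2789 + P(1) = 2789 - 16*1/(19 + 1) = 2789 - 16*1/20 = 2789 - 16*1*1/20 = 2789 - ⅘ = 13941/5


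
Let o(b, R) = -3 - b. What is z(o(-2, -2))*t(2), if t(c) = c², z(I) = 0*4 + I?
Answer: -4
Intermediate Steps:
z(I) = I (z(I) = 0 + I = I)
z(o(-2, -2))*t(2) = (-3 - 1*(-2))*2² = (-3 + 2)*4 = -1*4 = -4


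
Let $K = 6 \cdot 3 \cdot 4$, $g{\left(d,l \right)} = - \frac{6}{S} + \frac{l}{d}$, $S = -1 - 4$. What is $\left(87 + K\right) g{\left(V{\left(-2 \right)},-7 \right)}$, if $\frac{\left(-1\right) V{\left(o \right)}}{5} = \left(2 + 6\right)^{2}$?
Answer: $\frac{62169}{320} \approx 194.28$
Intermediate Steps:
$V{\left(o \right)} = -320$ ($V{\left(o \right)} = - 5 \left(2 + 6\right)^{2} = - 5 \cdot 8^{2} = \left(-5\right) 64 = -320$)
$S = -5$ ($S = -1 - 4 = -5$)
$g{\left(d,l \right)} = \frac{6}{5} + \frac{l}{d}$ ($g{\left(d,l \right)} = - \frac{6}{-5} + \frac{l}{d} = \left(-6\right) \left(- \frac{1}{5}\right) + \frac{l}{d} = \frac{6}{5} + \frac{l}{d}$)
$K = 72$ ($K = 18 \cdot 4 = 72$)
$\left(87 + K\right) g{\left(V{\left(-2 \right)},-7 \right)} = \left(87 + 72\right) \left(\frac{6}{5} - \frac{7}{-320}\right) = 159 \left(\frac{6}{5} - - \frac{7}{320}\right) = 159 \left(\frac{6}{5} + \frac{7}{320}\right) = 159 \cdot \frac{391}{320} = \frac{62169}{320}$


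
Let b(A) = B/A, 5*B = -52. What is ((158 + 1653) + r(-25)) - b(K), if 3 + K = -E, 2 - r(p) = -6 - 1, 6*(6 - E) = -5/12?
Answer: 5938556/3265 ≈ 1818.9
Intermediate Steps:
B = -52/5 (B = (1/5)*(-52) = -52/5 ≈ -10.400)
E = 437/72 (E = 6 - (-5)/(6*12) = 6 - 1/6*(-5/12) = 6 + 5/72 = 437/72 ≈ 6.0694)
r(p) = 9 (r(p) = 2 - (-6 - 1) = 2 - 1*(-7) = 2 + 7 = 9)
K = -653/72 (K = -3 - 1*437/72 = -3 - 437/72 = -653/72 ≈ -9.0694)
b(A) = -52/(5*A)
((158 + 1653) + r(-25)) - b(K) = ((158 + 1653) + 9) - (-52)/(5*(-653/72)) = (1811 + 9) - (-52)*(-72)/(5*653) = 1820 - 1*3744/3265 = 1820 - 3744/3265 = 5938556/3265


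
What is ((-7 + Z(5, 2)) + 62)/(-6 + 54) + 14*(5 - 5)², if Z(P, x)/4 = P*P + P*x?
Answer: 65/16 ≈ 4.0625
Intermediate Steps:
Z(P, x) = 4*P² + 4*P*x (Z(P, x) = 4*(P*P + P*x) = 4*(P² + P*x) = 4*P² + 4*P*x)
((-7 + Z(5, 2)) + 62)/(-6 + 54) + 14*(5 - 5)² = ((-7 + 4*5*(5 + 2)) + 62)/(-6 + 54) + 14*(5 - 5)² = ((-7 + 4*5*7) + 62)/48 + 14*0² = ((-7 + 140) + 62)*(1/48) + 14*0 = (133 + 62)*(1/48) + 0 = 195*(1/48) + 0 = 65/16 + 0 = 65/16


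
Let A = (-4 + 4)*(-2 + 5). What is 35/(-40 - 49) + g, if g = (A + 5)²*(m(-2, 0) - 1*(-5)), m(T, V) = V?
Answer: 11090/89 ≈ 124.61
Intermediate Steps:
A = 0 (A = 0*3 = 0)
g = 125 (g = (0 + 5)²*(0 - 1*(-5)) = 5²*(0 + 5) = 25*5 = 125)
35/(-40 - 49) + g = 35/(-40 - 49) + 125 = 35/(-89) + 125 = -1/89*35 + 125 = -35/89 + 125 = 11090/89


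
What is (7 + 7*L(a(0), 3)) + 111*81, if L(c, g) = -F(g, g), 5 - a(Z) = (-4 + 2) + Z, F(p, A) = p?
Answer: 8977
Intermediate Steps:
a(Z) = 7 - Z (a(Z) = 5 - ((-4 + 2) + Z) = 5 - (-2 + Z) = 5 + (2 - Z) = 7 - Z)
L(c, g) = -g
(7 + 7*L(a(0), 3)) + 111*81 = (7 + 7*(-1*3)) + 111*81 = (7 + 7*(-3)) + 8991 = (7 - 21) + 8991 = -14 + 8991 = 8977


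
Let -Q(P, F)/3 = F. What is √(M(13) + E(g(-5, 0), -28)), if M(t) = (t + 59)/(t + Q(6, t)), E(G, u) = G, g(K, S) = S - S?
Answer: 6*I*√13/13 ≈ 1.6641*I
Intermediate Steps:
Q(P, F) = -3*F
g(K, S) = 0
M(t) = -(59 + t)/(2*t) (M(t) = (t + 59)/(t - 3*t) = (59 + t)/((-2*t)) = (59 + t)*(-1/(2*t)) = -(59 + t)/(2*t))
√(M(13) + E(g(-5, 0), -28)) = √((½)*(-59 - 1*13)/13 + 0) = √((½)*(1/13)*(-59 - 13) + 0) = √((½)*(1/13)*(-72) + 0) = √(-36/13 + 0) = √(-36/13) = 6*I*√13/13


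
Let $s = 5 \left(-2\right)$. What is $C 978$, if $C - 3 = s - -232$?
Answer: $220050$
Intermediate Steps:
$s = -10$
$C = 225$ ($C = 3 - -222 = 3 + \left(-10 + 232\right) = 3 + 222 = 225$)
$C 978 = 225 \cdot 978 = 220050$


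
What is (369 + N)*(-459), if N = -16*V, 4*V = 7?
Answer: -156519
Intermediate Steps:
V = 7/4 (V = (1/4)*7 = 7/4 ≈ 1.7500)
N = -28 (N = -16*7/4 = -28)
(369 + N)*(-459) = (369 - 28)*(-459) = 341*(-459) = -156519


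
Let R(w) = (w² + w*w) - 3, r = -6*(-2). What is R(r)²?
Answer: 81225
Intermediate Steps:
r = 12
R(w) = -3 + 2*w² (R(w) = (w² + w²) - 3 = 2*w² - 3 = -3 + 2*w²)
R(r)² = (-3 + 2*12²)² = (-3 + 2*144)² = (-3 + 288)² = 285² = 81225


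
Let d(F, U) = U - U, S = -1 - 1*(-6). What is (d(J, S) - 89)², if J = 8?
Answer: 7921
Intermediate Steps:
S = 5 (S = -1 + 6 = 5)
d(F, U) = 0
(d(J, S) - 89)² = (0 - 89)² = (-89)² = 7921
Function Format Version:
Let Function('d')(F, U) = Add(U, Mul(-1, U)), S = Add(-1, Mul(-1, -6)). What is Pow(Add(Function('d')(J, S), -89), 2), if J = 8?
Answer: 7921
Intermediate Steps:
S = 5 (S = Add(-1, 6) = 5)
Function('d')(F, U) = 0
Pow(Add(Function('d')(J, S), -89), 2) = Pow(Add(0, -89), 2) = Pow(-89, 2) = 7921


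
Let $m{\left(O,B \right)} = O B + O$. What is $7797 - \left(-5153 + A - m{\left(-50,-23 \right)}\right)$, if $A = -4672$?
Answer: $18722$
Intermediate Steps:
$m{\left(O,B \right)} = O + B O$ ($m{\left(O,B \right)} = B O + O = O + B O$)
$7797 - \left(-5153 + A - m{\left(-50,-23 \right)}\right) = 7797 + \left(\left(\left(- 50 \left(1 - 23\right) + 2262\right) + 2891\right) - -4672\right) = 7797 + \left(\left(\left(\left(-50\right) \left(-22\right) + 2262\right) + 2891\right) + 4672\right) = 7797 + \left(\left(\left(1100 + 2262\right) + 2891\right) + 4672\right) = 7797 + \left(\left(3362 + 2891\right) + 4672\right) = 7797 + \left(6253 + 4672\right) = 7797 + 10925 = 18722$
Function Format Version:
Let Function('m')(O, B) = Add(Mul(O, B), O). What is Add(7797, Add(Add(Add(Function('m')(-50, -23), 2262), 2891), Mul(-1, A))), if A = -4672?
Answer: 18722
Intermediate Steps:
Function('m')(O, B) = Add(O, Mul(B, O)) (Function('m')(O, B) = Add(Mul(B, O), O) = Add(O, Mul(B, O)))
Add(7797, Add(Add(Add(Function('m')(-50, -23), 2262), 2891), Mul(-1, A))) = Add(7797, Add(Add(Add(Mul(-50, Add(1, -23)), 2262), 2891), Mul(-1, -4672))) = Add(7797, Add(Add(Add(Mul(-50, -22), 2262), 2891), 4672)) = Add(7797, Add(Add(Add(1100, 2262), 2891), 4672)) = Add(7797, Add(Add(3362, 2891), 4672)) = Add(7797, Add(6253, 4672)) = Add(7797, 10925) = 18722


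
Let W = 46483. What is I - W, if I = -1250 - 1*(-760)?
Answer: -46973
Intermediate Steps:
I = -490 (I = -1250 + 760 = -490)
I - W = -490 - 1*46483 = -490 - 46483 = -46973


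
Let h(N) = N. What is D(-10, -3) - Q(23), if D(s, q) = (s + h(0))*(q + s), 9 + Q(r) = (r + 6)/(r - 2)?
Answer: 2890/21 ≈ 137.62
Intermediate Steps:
Q(r) = -9 + (6 + r)/(-2 + r) (Q(r) = -9 + (r + 6)/(r - 2) = -9 + (6 + r)/(-2 + r))
D(s, q) = s*(q + s) (D(s, q) = (s + 0)*(q + s) = s*(q + s))
D(-10, -3) - Q(23) = -10*(-3 - 10) - 8*(3 - 1*23)/(-2 + 23) = -10*(-13) - 8*(3 - 23)/21 = 130 - 8*(-20)/21 = 130 - 1*(-160/21) = 130 + 160/21 = 2890/21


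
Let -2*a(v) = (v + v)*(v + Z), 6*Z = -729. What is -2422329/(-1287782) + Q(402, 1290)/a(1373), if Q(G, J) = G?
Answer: 438083499417/232927162582 ≈ 1.8808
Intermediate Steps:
Z = -243/2 (Z = (1/6)*(-729) = -243/2 ≈ -121.50)
a(v) = -v*(-243/2 + v) (a(v) = -(v + v)*(v - 243/2)/2 = -2*v*(-243/2 + v)/2 = -v*(-243/2 + v))
-2422329/(-1287782) + Q(402, 1290)/a(1373) = -2422329/(-1287782) + 402/(((1/2)*1373*(243 - 2*1373))) = -2422329*(-1/1287782) + 402/(((1/2)*1373*(243 - 2746))) = 127491/67778 + 402/(((1/2)*1373*(-2503))) = 127491/67778 + 402/(-3436619/2) = 127491/67778 + 402*(-2/3436619) = 127491/67778 - 804/3436619 = 438083499417/232927162582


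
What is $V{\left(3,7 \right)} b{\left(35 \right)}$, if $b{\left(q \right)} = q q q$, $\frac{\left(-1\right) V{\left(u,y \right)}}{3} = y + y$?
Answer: $-1800750$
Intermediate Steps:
$V{\left(u,y \right)} = - 6 y$ ($V{\left(u,y \right)} = - 3 \left(y + y\right) = - 3 \cdot 2 y = - 6 y$)
$b{\left(q \right)} = q^{3}$ ($b{\left(q \right)} = q^{2} q = q^{3}$)
$V{\left(3,7 \right)} b{\left(35 \right)} = \left(-6\right) 7 \cdot 35^{3} = \left(-42\right) 42875 = -1800750$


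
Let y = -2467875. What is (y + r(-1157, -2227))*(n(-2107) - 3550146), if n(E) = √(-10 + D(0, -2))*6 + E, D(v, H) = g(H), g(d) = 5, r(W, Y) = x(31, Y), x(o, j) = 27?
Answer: 8766420461544 - 14807088*I*√5 ≈ 8.7664e+12 - 3.311e+7*I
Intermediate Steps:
r(W, Y) = 27
D(v, H) = 5
n(E) = E + 6*I*√5 (n(E) = √(-10 + 5)*6 + E = √(-5)*6 + E = (I*√5)*6 + E = 6*I*√5 + E = E + 6*I*√5)
(y + r(-1157, -2227))*(n(-2107) - 3550146) = (-2467875 + 27)*((-2107 + 6*I*√5) - 3550146) = -2467848*(-3552253 + 6*I*√5) = 8766420461544 - 14807088*I*√5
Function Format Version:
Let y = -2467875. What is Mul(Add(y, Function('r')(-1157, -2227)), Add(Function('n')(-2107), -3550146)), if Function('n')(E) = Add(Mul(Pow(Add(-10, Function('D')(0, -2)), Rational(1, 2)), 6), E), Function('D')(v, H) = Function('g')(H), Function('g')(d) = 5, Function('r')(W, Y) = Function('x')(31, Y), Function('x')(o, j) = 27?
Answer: Add(8766420461544, Mul(-14807088, I, Pow(5, Rational(1, 2)))) ≈ Add(8.7664e+12, Mul(-3.3110e+7, I))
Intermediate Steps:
Function('r')(W, Y) = 27
Function('D')(v, H) = 5
Function('n')(E) = Add(E, Mul(6, I, Pow(5, Rational(1, 2)))) (Function('n')(E) = Add(Mul(Pow(Add(-10, 5), Rational(1, 2)), 6), E) = Add(Mul(Pow(-5, Rational(1, 2)), 6), E) = Add(Mul(Mul(I, Pow(5, Rational(1, 2))), 6), E) = Add(Mul(6, I, Pow(5, Rational(1, 2))), E) = Add(E, Mul(6, I, Pow(5, Rational(1, 2)))))
Mul(Add(y, Function('r')(-1157, -2227)), Add(Function('n')(-2107), -3550146)) = Mul(Add(-2467875, 27), Add(Add(-2107, Mul(6, I, Pow(5, Rational(1, 2)))), -3550146)) = Mul(-2467848, Add(-3552253, Mul(6, I, Pow(5, Rational(1, 2))))) = Add(8766420461544, Mul(-14807088, I, Pow(5, Rational(1, 2))))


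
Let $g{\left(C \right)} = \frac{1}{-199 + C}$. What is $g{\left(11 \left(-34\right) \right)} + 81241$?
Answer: $\frac{46551092}{573} \approx 81241.0$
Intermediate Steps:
$g{\left(11 \left(-34\right) \right)} + 81241 = \frac{1}{-199 + 11 \left(-34\right)} + 81241 = \frac{1}{-199 - 374} + 81241 = \frac{1}{-573} + 81241 = - \frac{1}{573} + 81241 = \frac{46551092}{573}$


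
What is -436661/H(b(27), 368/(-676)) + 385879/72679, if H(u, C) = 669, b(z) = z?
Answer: -31477931768/48622251 ≈ -647.40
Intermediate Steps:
-436661/H(b(27), 368/(-676)) + 385879/72679 = -436661/669 + 385879/72679 = -31477931768/48622251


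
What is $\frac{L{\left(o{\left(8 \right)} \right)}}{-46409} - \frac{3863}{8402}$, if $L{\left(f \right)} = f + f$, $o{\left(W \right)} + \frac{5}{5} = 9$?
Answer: $- \frac{179412399}{389928418} \approx -0.46012$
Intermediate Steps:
$o{\left(W \right)} = 8$ ($o{\left(W \right)} = -1 + 9 = 8$)
$L{\left(f \right)} = 2 f$
$\frac{L{\left(o{\left(8 \right)} \right)}}{-46409} - \frac{3863}{8402} = \frac{2 \cdot 8}{-46409} - \frac{3863}{8402} = 16 \left(- \frac{1}{46409}\right) - \frac{3863}{8402} = - \frac{16}{46409} - \frac{3863}{8402} = - \frac{179412399}{389928418}$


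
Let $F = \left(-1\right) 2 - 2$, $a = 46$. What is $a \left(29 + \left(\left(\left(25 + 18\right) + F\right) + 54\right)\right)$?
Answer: $5612$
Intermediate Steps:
$F = -4$ ($F = -2 - 2 = -4$)
$a \left(29 + \left(\left(\left(25 + 18\right) + F\right) + 54\right)\right) = 46 \left(29 + \left(\left(\left(25 + 18\right) - 4\right) + 54\right)\right) = 46 \left(29 + \left(\left(43 - 4\right) + 54\right)\right) = 46 \left(29 + \left(39 + 54\right)\right) = 46 \left(29 + 93\right) = 46 \cdot 122 = 5612$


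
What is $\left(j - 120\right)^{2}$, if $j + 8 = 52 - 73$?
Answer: $22201$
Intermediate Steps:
$j = -29$ ($j = -8 + \left(52 - 73\right) = -8 - 21 = -29$)
$\left(j - 120\right)^{2} = \left(-29 - 120\right)^{2} = \left(-149\right)^{2} = 22201$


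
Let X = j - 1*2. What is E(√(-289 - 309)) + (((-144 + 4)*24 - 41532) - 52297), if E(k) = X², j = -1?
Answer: -97180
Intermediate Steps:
X = -3 (X = -1 - 1*2 = -1 - 2 = -3)
E(k) = 9 (E(k) = (-3)² = 9)
E(√(-289 - 309)) + (((-144 + 4)*24 - 41532) - 52297) = 9 + (((-144 + 4)*24 - 41532) - 52297) = 9 + ((-140*24 - 41532) - 52297) = 9 + ((-3360 - 41532) - 52297) = 9 + (-44892 - 52297) = 9 - 97189 = -97180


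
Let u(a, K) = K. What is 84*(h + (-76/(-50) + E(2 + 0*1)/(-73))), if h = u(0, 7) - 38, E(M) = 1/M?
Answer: -4520334/1825 ≈ -2476.9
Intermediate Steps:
h = -31 (h = 7 - 38 = -31)
84*(h + (-76/(-50) + E(2 + 0*1)/(-73))) = 84*(-31 + (-76/(-50) + 1/((2 + 0*1)*(-73)))) = 84*(-31 + (-76*(-1/50) - 1/73/(2 + 0))) = 84*(-31 + (38/25 - 1/73/2)) = 84*(-31 + (38/25 + (1/2)*(-1/73))) = 84*(-31 + (38/25 - 1/146)) = 84*(-31 + 5523/3650) = 84*(-107627/3650) = -4520334/1825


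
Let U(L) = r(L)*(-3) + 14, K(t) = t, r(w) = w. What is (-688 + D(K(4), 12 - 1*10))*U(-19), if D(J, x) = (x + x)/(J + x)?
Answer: -146402/3 ≈ -48801.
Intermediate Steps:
D(J, x) = 2*x/(J + x) (D(J, x) = (2*x)/(J + x) = 2*x/(J + x))
U(L) = 14 - 3*L (U(L) = L*(-3) + 14 = -3*L + 14 = 14 - 3*L)
(-688 + D(K(4), 12 - 1*10))*U(-19) = (-688 + 2*(12 - 1*10)/(4 + (12 - 1*10)))*(14 - 3*(-19)) = (-688 + 2*(12 - 10)/(4 + (12 - 10)))*(14 + 57) = (-688 + 2*2/(4 + 2))*71 = (-688 + 2*2/6)*71 = (-688 + 2*2*(⅙))*71 = (-688 + ⅔)*71 = -2062/3*71 = -146402/3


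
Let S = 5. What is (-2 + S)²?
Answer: 9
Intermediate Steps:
(-2 + S)² = (-2 + 5)² = 3² = 9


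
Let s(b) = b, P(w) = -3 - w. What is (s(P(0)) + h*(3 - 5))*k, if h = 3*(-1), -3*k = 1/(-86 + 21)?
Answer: 1/65 ≈ 0.015385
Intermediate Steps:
k = 1/195 (k = -1/(3*(-86 + 21)) = -⅓/(-65) = -⅓*(-1/65) = 1/195 ≈ 0.0051282)
h = -3
(s(P(0)) + h*(3 - 5))*k = ((-3 - 1*0) - 3*(3 - 5))*(1/195) = ((-3 + 0) - 3*(-2))*(1/195) = (-3 + 6)*(1/195) = 3*(1/195) = 1/65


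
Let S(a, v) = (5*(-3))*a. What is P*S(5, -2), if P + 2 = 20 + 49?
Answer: -5025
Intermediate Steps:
S(a, v) = -15*a
P = 67 (P = -2 + (20 + 49) = -2 + 69 = 67)
P*S(5, -2) = 67*(-15*5) = 67*(-75) = -5025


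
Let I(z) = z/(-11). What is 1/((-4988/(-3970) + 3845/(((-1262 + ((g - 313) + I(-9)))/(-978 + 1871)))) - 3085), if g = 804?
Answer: -16816920/126831397507 ≈ -0.00013259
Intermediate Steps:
I(z) = -z/11 (I(z) = z*(-1/11) = -z/11)
1/((-4988/(-3970) + 3845/(((-1262 + ((g - 313) + I(-9)))/(-978 + 1871)))) - 3085) = 1/((-4988/(-3970) + 3845/(((-1262 + ((804 - 313) - 1/11*(-9)))/(-978 + 1871)))) - 3085) = 1/((-4988*(-1/3970) + 3845/(((-1262 + (491 + 9/11))/893))) - 3085) = 1/((2494/1985 + 3845/(((-1262 + 5410/11)*(1/893)))) - 3085) = 1/((2494/1985 + 3845/((-8472/11*1/893))) - 3085) = 1/((2494/1985 + 3845/(-8472/9823)) - 3085) = 1/((2494/1985 + 3845*(-9823/8472)) - 3085) = 1/((2494/1985 - 37769435/8472) - 3085) = 1/(-74951199307/16816920 - 3085) = 1/(-126831397507/16816920) = -16816920/126831397507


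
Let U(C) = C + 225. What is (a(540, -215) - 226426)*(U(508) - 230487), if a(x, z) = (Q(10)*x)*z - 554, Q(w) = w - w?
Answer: 52149562920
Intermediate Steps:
Q(w) = 0
U(C) = 225 + C
a(x, z) = -554 (a(x, z) = (0*x)*z - 554 = 0*z - 554 = 0 - 554 = -554)
(a(540, -215) - 226426)*(U(508) - 230487) = (-554 - 226426)*((225 + 508) - 230487) = -226980*(733 - 230487) = -226980*(-229754) = 52149562920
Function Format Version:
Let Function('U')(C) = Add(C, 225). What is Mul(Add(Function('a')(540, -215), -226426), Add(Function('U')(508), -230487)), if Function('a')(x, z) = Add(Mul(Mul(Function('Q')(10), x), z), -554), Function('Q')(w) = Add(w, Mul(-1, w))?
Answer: 52149562920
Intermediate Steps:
Function('Q')(w) = 0
Function('U')(C) = Add(225, C)
Function('a')(x, z) = -554 (Function('a')(x, z) = Add(Mul(Mul(0, x), z), -554) = Add(Mul(0, z), -554) = Add(0, -554) = -554)
Mul(Add(Function('a')(540, -215), -226426), Add(Function('U')(508), -230487)) = Mul(Add(-554, -226426), Add(Add(225, 508), -230487)) = Mul(-226980, Add(733, -230487)) = Mul(-226980, -229754) = 52149562920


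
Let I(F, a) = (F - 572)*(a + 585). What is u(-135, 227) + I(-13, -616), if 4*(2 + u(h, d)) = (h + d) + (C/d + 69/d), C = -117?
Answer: 4121400/227 ≈ 18156.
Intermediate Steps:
I(F, a) = (-572 + F)*(585 + a)
u(h, d) = -2 - 12/d + d/4 + h/4 (u(h, d) = -2 + ((h + d) + (-117/d + 69/d))/4 = -2 + ((d + h) - 48/d)/4 = -2 + (d + h - 48/d)/4 = -2 + (-12/d + d/4 + h/4) = -2 - 12/d + d/4 + h/4)
u(-135, 227) + I(-13, -616) = (¼)*(-48 + 227*(-8 + 227 - 135))/227 + (-334620 - 572*(-616) + 585*(-13) - 13*(-616)) = (¼)*(1/227)*(-48 + 227*84) + (-334620 + 352352 - 7605 + 8008) = (¼)*(1/227)*(-48 + 19068) + 18135 = (¼)*(1/227)*19020 + 18135 = 4755/227 + 18135 = 4121400/227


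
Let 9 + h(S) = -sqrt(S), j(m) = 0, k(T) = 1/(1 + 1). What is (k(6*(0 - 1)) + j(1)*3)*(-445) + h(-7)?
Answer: -463/2 - I*sqrt(7) ≈ -231.5 - 2.6458*I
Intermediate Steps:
k(T) = 1/2
h(S) = -9 - sqrt(S)
(k(6*(0 - 1)) + j(1)*3)*(-445) + h(-7) = (1/2 + 0*3)*(-445) + (-9 - sqrt(-7)) = (1/2 + 0)*(-445) + (-9 - I*sqrt(7)) = (1/2)*(-445) + (-9 - I*sqrt(7)) = -445/2 + (-9 - I*sqrt(7)) = -463/2 - I*sqrt(7)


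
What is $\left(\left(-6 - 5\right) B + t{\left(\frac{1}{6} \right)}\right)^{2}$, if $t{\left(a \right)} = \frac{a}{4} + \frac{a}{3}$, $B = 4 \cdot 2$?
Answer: $\frac{40056241}{5184} \approx 7726.9$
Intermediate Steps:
$B = 8$
$t{\left(a \right)} = \frac{7 a}{12}$ ($t{\left(a \right)} = a \frac{1}{4} + a \frac{1}{3} = \frac{a}{4} + \frac{a}{3} = \frac{7 a}{12}$)
$\left(\left(-6 - 5\right) B + t{\left(\frac{1}{6} \right)}\right)^{2} = \left(\left(-6 - 5\right) 8 + \frac{7}{12 \cdot 6}\right)^{2} = \left(\left(-11\right) 8 + \frac{7}{12} \cdot \frac{1}{6}\right)^{2} = \left(-88 + \frac{7}{72}\right)^{2} = \left(- \frac{6329}{72}\right)^{2} = \frac{40056241}{5184}$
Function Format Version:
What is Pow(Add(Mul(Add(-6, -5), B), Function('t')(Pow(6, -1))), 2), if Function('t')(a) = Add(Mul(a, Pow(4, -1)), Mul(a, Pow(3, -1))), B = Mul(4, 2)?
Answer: Rational(40056241, 5184) ≈ 7726.9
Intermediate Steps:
B = 8
Function('t')(a) = Mul(Rational(7, 12), a) (Function('t')(a) = Add(Mul(a, Rational(1, 4)), Mul(a, Rational(1, 3))) = Add(Mul(Rational(1, 4), a), Mul(Rational(1, 3), a)) = Mul(Rational(7, 12), a))
Pow(Add(Mul(Add(-6, -5), B), Function('t')(Pow(6, -1))), 2) = Pow(Add(Mul(Add(-6, -5), 8), Mul(Rational(7, 12), Pow(6, -1))), 2) = Pow(Add(Mul(-11, 8), Mul(Rational(7, 12), Rational(1, 6))), 2) = Pow(Add(-88, Rational(7, 72)), 2) = Pow(Rational(-6329, 72), 2) = Rational(40056241, 5184)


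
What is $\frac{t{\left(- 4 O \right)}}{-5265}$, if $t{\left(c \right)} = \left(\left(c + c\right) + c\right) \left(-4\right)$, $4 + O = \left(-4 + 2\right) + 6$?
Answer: $0$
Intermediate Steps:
$O = 0$ ($O = -4 + \left(\left(-4 + 2\right) + 6\right) = -4 + \left(-2 + 6\right) = -4 + 4 = 0$)
$t{\left(c \right)} = - 12 c$ ($t{\left(c \right)} = \left(2 c + c\right) \left(-4\right) = 3 c \left(-4\right) = - 12 c$)
$\frac{t{\left(- 4 O \right)}}{-5265} = \frac{\left(-12\right) \left(\left(-4\right) 0\right)}{-5265} = \left(-12\right) 0 \left(- \frac{1}{5265}\right) = 0 \left(- \frac{1}{5265}\right) = 0$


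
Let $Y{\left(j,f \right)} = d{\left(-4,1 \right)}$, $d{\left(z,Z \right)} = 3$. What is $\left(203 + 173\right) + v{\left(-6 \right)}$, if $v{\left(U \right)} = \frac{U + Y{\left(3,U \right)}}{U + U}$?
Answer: $\frac{1505}{4} \approx 376.25$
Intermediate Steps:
$Y{\left(j,f \right)} = 3$
$v{\left(U \right)} = \frac{3 + U}{2 U}$ ($v{\left(U \right)} = \frac{U + 3}{U + U} = \frac{3 + U}{2 U}$)
$\left(203 + 173\right) + v{\left(-6 \right)} = \left(203 + 173\right) + \frac{3 - 6}{2 \left(-6\right)} = 376 + \frac{1}{2} \left(- \frac{1}{6}\right) \left(-3\right) = 376 + \frac{1}{4} = \frac{1505}{4}$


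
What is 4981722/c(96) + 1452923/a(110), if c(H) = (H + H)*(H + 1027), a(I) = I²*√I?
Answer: 830287/35936 + 1452923*√110/1331000 ≈ 34.553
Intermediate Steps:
a(I) = I^(5/2)
c(H) = 2*H*(1027 + H) (c(H) = (2*H)*(1027 + H) = 2*H*(1027 + H))
4981722/c(96) + 1452923/a(110) = 4981722/((2*96*(1027 + 96))) + 1452923/(110^(5/2)) = 4981722/((2*96*1123)) + 1452923/((12100*√110)) = 4981722/215616 + 1452923*(√110/1331000) = 4981722*(1/215616) + 1452923*√110/1331000 = 830287/35936 + 1452923*√110/1331000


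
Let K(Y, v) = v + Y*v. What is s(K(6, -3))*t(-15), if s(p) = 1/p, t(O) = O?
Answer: 5/7 ≈ 0.71429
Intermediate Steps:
s(K(6, -3))*t(-15) = -15/(-3*(1 + 6)) = -15/(-3*7) = -15/(-21) = -1/21*(-15) = 5/7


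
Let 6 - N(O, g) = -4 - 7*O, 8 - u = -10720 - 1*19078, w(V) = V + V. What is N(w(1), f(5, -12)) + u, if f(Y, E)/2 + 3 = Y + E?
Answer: 29830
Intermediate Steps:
f(Y, E) = -6 + 2*E + 2*Y (f(Y, E) = -6 + 2*(Y + E) = -6 + 2*(E + Y) = -6 + (2*E + 2*Y) = -6 + 2*E + 2*Y)
w(V) = 2*V
u = 29806 (u = 8 - (-10720 - 1*19078) = 8 - (-10720 - 19078) = 8 - 1*(-29798) = 8 + 29798 = 29806)
N(O, g) = 10 + 7*O (N(O, g) = 6 - (-4 - 7*O) = 6 + (4 + 7*O) = 10 + 7*O)
N(w(1), f(5, -12)) + u = (10 + 7*(2*1)) + 29806 = (10 + 7*2) + 29806 = (10 + 14) + 29806 = 24 + 29806 = 29830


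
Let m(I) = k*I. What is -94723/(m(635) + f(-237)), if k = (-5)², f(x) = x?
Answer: -94723/15638 ≈ -6.0572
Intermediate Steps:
k = 25
m(I) = 25*I
-94723/(m(635) + f(-237)) = -94723/(25*635 - 237) = -94723/(15875 - 237) = -94723/15638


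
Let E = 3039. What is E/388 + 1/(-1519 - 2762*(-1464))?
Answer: 4761645091/607936248 ≈ 7.8325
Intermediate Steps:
E/388 + 1/(-1519 - 2762*(-1464)) = 3039/388 + 1/(-1519 - 2762*(-1464)) = 3039*(1/388) - 1/1464/(-4281) = 3039/388 - 1/4281*(-1/1464) = 3039/388 + 1/6267384 = 4761645091/607936248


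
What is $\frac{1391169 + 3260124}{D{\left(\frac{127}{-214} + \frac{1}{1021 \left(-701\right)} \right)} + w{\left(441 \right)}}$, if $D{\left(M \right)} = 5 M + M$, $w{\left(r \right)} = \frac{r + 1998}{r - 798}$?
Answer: $- \frac{14129504835887483}{31570478776} \approx -4.4755 \cdot 10^{5}$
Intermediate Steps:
$w{\left(r \right)} = \frac{1998 + r}{-798 + r}$
$D{\left(M \right)} = 6 M$
$\frac{1391169 + 3260124}{D{\left(\frac{127}{-214} + \frac{1}{1021 \left(-701\right)} \right)} + w{\left(441 \right)}} = \frac{1391169 + 3260124}{6 \left(\frac{127}{-214} + \frac{1}{1021 \left(-701\right)}\right) + \frac{1998 + 441}{-798 + 441}} = \frac{4651293}{6 \left(127 \left(- \frac{1}{214}\right) + \frac{1}{1021} \left(- \frac{1}{701}\right)\right) + \frac{1}{-357} \cdot 2439} = \frac{4651293}{6 \left(- \frac{127}{214} - \frac{1}{715721}\right) - \frac{813}{119}} = \frac{4651293}{6 \left(- \frac{90896781}{153164294}\right) - \frac{813}{119}} = \frac{4651293}{- \frac{272690343}{76582147} - \frac{813}{119}} = \frac{4651293}{- \frac{94711436328}{9113275493}} = 4651293 \left(- \frac{9113275493}{94711436328}\right) = - \frac{14129504835887483}{31570478776}$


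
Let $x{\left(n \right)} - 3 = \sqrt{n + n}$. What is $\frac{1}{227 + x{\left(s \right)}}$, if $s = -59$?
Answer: $\frac{115}{26509} - \frac{i \sqrt{118}}{53018} \approx 0.0043382 - 0.00020489 i$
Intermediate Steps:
$x{\left(n \right)} = 3 + \sqrt{2} \sqrt{n}$ ($x{\left(n \right)} = 3 + \sqrt{n + n} = 3 + \sqrt{2 n} = 3 + \sqrt{2} \sqrt{n}$)
$\frac{1}{227 + x{\left(s \right)}} = \frac{1}{227 + \left(3 + \sqrt{2} \sqrt{-59}\right)} = \frac{1}{227 + \left(3 + \sqrt{2} i \sqrt{59}\right)} = \frac{1}{227 + \left(3 + i \sqrt{118}\right)} = \frac{1}{230 + i \sqrt{118}}$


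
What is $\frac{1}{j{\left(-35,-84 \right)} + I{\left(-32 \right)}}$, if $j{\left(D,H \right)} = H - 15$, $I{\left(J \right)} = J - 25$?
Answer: $- \frac{1}{156} \approx -0.0064103$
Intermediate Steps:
$I{\left(J \right)} = -25 + J$ ($I{\left(J \right)} = J - 25 = -25 + J$)
$j{\left(D,H \right)} = -15 + H$ ($j{\left(D,H \right)} = H - 15 = -15 + H$)
$\frac{1}{j{\left(-35,-84 \right)} + I{\left(-32 \right)}} = \frac{1}{\left(-15 - 84\right) - 57} = \frac{1}{-99 - 57} = \frac{1}{-156} = - \frac{1}{156}$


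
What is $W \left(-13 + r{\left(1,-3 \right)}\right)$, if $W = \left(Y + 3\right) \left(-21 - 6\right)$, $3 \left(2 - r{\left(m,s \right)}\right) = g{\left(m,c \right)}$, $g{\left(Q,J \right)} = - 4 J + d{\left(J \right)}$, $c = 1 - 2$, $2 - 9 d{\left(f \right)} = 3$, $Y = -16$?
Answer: $-4316$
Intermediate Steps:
$d{\left(f \right)} = - \frac{1}{9}$ ($d{\left(f \right)} = \frac{2}{9} - \frac{1}{3} = - \frac{1}{9}$)
$c = -1$ ($c = 1 - 2 = -1$)
$g{\left(Q,J \right)} = - \frac{1}{9} - 4 J$ ($g{\left(Q,J \right)} = - 4 J - \frac{1}{9} = - \frac{1}{9} - 4 J$)
$r{\left(m,s \right)} = \frac{19}{27}$ ($r{\left(m,s \right)} = 2 - \frac{- \frac{1}{9} - -4}{3} = 2 - \frac{- \frac{1}{9} + 4}{3} = 2 - \frac{35}{27} = \frac{19}{27}$)
$W = 351$ ($W = \left(-16 + 3\right) \left(-21 - 6\right) = \left(-13\right) \left(-27\right) = 351$)
$W \left(-13 + r{\left(1,-3 \right)}\right) = 351 \left(-13 + \frac{19}{27}\right) = 351 \left(- \frac{332}{27}\right) = -4316$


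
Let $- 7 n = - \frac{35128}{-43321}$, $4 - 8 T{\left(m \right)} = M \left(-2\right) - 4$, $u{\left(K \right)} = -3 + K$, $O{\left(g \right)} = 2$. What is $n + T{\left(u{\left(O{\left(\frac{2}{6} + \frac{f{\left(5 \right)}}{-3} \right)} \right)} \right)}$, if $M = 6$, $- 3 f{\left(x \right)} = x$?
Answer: $\frac{1445979}{606494} \approx 2.3842$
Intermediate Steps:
$f{\left(x \right)} = - \frac{x}{3}$
$T{\left(m \right)} = \frac{5}{2}$ ($T{\left(m \right)} = \frac{1}{2} - \frac{6 \left(-2\right) - 4}{8} = \frac{1}{2} - \frac{-12 - 4}{8} = \frac{1}{2} - -2 = \frac{1}{2} + 2 = \frac{5}{2}$)
$n = - \frac{35128}{303247}$ ($n = - \frac{\left(-35128\right) \frac{1}{-43321}}{7} = - \frac{\left(-35128\right) \left(- \frac{1}{43321}\right)}{7} = \left(- \frac{1}{7}\right) \frac{35128}{43321} = - \frac{35128}{303247} \approx -0.11584$)
$n + T{\left(u{\left(O{\left(\frac{2}{6} + \frac{f{\left(5 \right)}}{-3} \right)} \right)} \right)} = - \frac{35128}{303247} + \frac{5}{2} = \frac{1445979}{606494}$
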